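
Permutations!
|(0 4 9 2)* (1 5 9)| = |(0 4 1 5 9 2)| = 6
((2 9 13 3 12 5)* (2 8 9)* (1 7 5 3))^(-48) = ((1 7 5 8 9 13)(3 12))^(-48) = (13)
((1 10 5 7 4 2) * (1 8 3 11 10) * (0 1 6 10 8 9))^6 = (11)(0 4 10)(1 2 5)(6 9 7)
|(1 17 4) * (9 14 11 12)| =12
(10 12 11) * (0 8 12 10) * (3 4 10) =(0 8 12 11)(3 4 10) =[8, 1, 2, 4, 10, 5, 6, 7, 12, 9, 3, 0, 11]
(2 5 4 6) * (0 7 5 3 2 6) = [7, 1, 3, 2, 0, 4, 6, 5] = (0 7 5 4)(2 3)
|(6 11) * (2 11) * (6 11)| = 2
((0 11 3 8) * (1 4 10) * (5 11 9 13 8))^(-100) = (13)(1 10 4)(3 11 5)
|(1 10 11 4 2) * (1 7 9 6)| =8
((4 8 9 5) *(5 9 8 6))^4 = (9)(4 6 5)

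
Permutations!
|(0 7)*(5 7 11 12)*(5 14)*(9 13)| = |(0 11 12 14 5 7)(9 13)| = 6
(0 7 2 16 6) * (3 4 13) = (0 7 2 16 6)(3 4 13) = [7, 1, 16, 4, 13, 5, 0, 2, 8, 9, 10, 11, 12, 3, 14, 15, 6]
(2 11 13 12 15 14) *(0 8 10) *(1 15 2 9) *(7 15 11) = (0 8 10)(1 11 13 12 2 7 15 14 9) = [8, 11, 7, 3, 4, 5, 6, 15, 10, 1, 0, 13, 2, 12, 9, 14]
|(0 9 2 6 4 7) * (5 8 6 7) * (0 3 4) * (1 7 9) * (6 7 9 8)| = 10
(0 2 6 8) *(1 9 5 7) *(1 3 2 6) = (0 6 8)(1 9 5 7 3 2) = [6, 9, 1, 2, 4, 7, 8, 3, 0, 5]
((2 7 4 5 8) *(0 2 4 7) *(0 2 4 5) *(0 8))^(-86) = (0 8)(4 5) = ((0 4 8 5))^(-86)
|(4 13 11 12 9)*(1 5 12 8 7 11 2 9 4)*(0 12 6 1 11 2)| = 60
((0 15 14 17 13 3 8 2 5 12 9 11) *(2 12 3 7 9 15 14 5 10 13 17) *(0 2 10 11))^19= (17)(0 14 10 13 7 9)(2 11)(3 5 15 12 8)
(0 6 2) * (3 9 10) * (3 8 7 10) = (0 6 2)(3 9)(7 10 8) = [6, 1, 0, 9, 4, 5, 2, 10, 7, 3, 8]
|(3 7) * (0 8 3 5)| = 5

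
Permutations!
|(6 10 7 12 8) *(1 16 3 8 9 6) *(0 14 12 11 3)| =12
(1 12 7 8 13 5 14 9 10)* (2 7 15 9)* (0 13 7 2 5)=(0 13)(1 12 15 9 10)(5 14)(7 8)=[13, 12, 2, 3, 4, 14, 6, 8, 7, 10, 1, 11, 15, 0, 5, 9]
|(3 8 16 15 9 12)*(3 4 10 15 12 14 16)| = 14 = |(3 8)(4 10 15 9 14 16 12)|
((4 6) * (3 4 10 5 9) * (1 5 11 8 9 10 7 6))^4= ((1 5 10 11 8 9 3 4)(6 7))^4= (1 8)(3 10)(4 11)(5 9)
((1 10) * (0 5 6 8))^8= ((0 5 6 8)(1 10))^8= (10)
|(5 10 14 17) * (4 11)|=4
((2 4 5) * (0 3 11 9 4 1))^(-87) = (0 3 11 9 4 5 2 1)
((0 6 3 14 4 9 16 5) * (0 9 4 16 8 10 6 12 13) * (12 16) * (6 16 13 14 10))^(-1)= (0 13)(3 6 8 9 5 16 10)(12 14)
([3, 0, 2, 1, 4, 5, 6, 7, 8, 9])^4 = [3, 0, 2, 1, 4, 5, 6, 7, 8, 9]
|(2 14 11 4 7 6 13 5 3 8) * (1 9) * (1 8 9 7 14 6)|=|(1 7)(2 6 13 5 3 9 8)(4 14 11)|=42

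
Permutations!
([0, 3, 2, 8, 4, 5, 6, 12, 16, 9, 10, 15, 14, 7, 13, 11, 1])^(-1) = [0, 16, 2, 1, 4, 5, 6, 13, 3, 9, 10, 15, 7, 14, 12, 11, 8]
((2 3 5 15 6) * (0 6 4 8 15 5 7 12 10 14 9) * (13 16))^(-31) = ((0 6 2 3 7 12 10 14 9)(4 8 15)(13 16))^(-31) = (0 12 6 10 2 14 3 9 7)(4 15 8)(13 16)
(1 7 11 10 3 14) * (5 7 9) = (1 9 5 7 11 10 3 14) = [0, 9, 2, 14, 4, 7, 6, 11, 8, 5, 3, 10, 12, 13, 1]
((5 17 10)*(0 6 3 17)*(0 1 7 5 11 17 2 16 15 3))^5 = ((0 6)(1 7 5)(2 16 15 3)(10 11 17))^5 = (0 6)(1 5 7)(2 16 15 3)(10 17 11)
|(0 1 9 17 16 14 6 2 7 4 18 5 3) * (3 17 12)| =45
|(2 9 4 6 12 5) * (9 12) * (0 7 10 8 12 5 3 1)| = |(0 7 10 8 12 3 1)(2 5)(4 6 9)| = 42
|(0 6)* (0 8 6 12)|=2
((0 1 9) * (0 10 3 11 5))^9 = (0 9 3 5 1 10 11)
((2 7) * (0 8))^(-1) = (0 8)(2 7)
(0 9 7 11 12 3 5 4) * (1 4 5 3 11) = [9, 4, 2, 3, 0, 5, 6, 1, 8, 7, 10, 12, 11] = (0 9 7 1 4)(11 12)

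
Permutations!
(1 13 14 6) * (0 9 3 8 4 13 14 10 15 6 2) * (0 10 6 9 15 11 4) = (0 15 9 3 8)(1 14 2 10 11 4 13 6) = [15, 14, 10, 8, 13, 5, 1, 7, 0, 3, 11, 4, 12, 6, 2, 9]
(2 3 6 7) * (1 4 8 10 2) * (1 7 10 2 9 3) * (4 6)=(1 6 10 9 3 4 8 2)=[0, 6, 1, 4, 8, 5, 10, 7, 2, 3, 9]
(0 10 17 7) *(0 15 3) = (0 10 17 7 15 3) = [10, 1, 2, 0, 4, 5, 6, 15, 8, 9, 17, 11, 12, 13, 14, 3, 16, 7]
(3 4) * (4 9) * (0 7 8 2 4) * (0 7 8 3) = (0 8 2 4)(3 9 7) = [8, 1, 4, 9, 0, 5, 6, 3, 2, 7]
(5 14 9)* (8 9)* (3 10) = [0, 1, 2, 10, 4, 14, 6, 7, 9, 5, 3, 11, 12, 13, 8] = (3 10)(5 14 8 9)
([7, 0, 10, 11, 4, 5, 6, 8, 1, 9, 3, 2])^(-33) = (0 1 8 7)(2 11 3 10)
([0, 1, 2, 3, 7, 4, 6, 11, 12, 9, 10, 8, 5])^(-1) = (4 5 12 8 11 7)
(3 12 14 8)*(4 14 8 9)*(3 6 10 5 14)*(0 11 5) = [11, 1, 2, 12, 3, 14, 10, 7, 6, 4, 0, 5, 8, 13, 9] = (0 11 5 14 9 4 3 12 8 6 10)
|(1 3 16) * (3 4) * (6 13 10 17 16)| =8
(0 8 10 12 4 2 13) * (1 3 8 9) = (0 9 1 3 8 10 12 4 2 13) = [9, 3, 13, 8, 2, 5, 6, 7, 10, 1, 12, 11, 4, 0]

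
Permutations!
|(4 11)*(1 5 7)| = 6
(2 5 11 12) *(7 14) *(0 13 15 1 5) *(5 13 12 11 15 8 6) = [12, 13, 0, 3, 4, 15, 5, 14, 6, 9, 10, 11, 2, 8, 7, 1] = (0 12 2)(1 13 8 6 5 15)(7 14)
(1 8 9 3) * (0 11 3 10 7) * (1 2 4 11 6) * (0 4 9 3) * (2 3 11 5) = (0 6 1 8 11)(2 9 10 7 4 5) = [6, 8, 9, 3, 5, 2, 1, 4, 11, 10, 7, 0]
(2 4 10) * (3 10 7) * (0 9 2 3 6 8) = (0 9 2 4 7 6 8)(3 10) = [9, 1, 4, 10, 7, 5, 8, 6, 0, 2, 3]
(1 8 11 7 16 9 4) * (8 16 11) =(1 16 9 4)(7 11) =[0, 16, 2, 3, 1, 5, 6, 11, 8, 4, 10, 7, 12, 13, 14, 15, 9]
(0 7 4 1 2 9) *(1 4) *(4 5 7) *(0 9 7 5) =[4, 2, 7, 3, 0, 5, 6, 1, 8, 9] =(9)(0 4)(1 2 7)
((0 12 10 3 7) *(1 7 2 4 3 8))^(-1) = (0 7 1 8 10 12)(2 3 4)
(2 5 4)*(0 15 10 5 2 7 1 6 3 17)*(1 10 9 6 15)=(0 1 15 9 6 3 17)(4 7 10 5)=[1, 15, 2, 17, 7, 4, 3, 10, 8, 6, 5, 11, 12, 13, 14, 9, 16, 0]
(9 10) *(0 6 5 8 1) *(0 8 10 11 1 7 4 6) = (1 8 7 4 6 5 10 9 11) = [0, 8, 2, 3, 6, 10, 5, 4, 7, 11, 9, 1]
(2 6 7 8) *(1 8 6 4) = (1 8 2 4)(6 7) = [0, 8, 4, 3, 1, 5, 7, 6, 2]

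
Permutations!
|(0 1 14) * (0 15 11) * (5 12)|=|(0 1 14 15 11)(5 12)|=10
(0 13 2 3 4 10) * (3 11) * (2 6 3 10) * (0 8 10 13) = (2 11 13 6 3 4)(8 10) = [0, 1, 11, 4, 2, 5, 3, 7, 10, 9, 8, 13, 12, 6]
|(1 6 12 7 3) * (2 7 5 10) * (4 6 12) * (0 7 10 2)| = |(0 7 3 1 12 5 2 10)(4 6)| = 8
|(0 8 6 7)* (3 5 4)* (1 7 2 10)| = 21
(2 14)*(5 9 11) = (2 14)(5 9 11) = [0, 1, 14, 3, 4, 9, 6, 7, 8, 11, 10, 5, 12, 13, 2]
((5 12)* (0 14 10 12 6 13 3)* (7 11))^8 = (14)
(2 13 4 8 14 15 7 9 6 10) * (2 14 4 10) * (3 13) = (2 3 13 10 14 15 7 9 6)(4 8) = [0, 1, 3, 13, 8, 5, 2, 9, 4, 6, 14, 11, 12, 10, 15, 7]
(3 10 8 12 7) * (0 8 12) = (0 8)(3 10 12 7) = [8, 1, 2, 10, 4, 5, 6, 3, 0, 9, 12, 11, 7]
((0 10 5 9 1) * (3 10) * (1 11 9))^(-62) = (11)(0 5 3 1 10)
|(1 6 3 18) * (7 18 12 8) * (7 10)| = 8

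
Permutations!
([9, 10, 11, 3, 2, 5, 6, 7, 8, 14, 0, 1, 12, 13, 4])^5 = [11, 4, 9, 3, 0, 5, 6, 7, 8, 1, 2, 14, 12, 13, 10]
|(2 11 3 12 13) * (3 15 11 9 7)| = |(2 9 7 3 12 13)(11 15)| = 6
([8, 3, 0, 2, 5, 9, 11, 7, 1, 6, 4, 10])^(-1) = (0 2 3 1 8)(4 10 11 6 9 5)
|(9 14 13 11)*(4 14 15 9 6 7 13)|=4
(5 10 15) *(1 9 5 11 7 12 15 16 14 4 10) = (1 9 5)(4 10 16 14)(7 12 15 11) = [0, 9, 2, 3, 10, 1, 6, 12, 8, 5, 16, 7, 15, 13, 4, 11, 14]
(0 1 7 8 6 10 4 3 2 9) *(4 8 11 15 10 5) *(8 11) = (0 1 7 8 6 5 4 3 2 9)(10 11 15) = [1, 7, 9, 2, 3, 4, 5, 8, 6, 0, 11, 15, 12, 13, 14, 10]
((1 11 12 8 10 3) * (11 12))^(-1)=(1 3 10 8 12)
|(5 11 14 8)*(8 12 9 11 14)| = 6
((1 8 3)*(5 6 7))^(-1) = ((1 8 3)(5 6 7))^(-1) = (1 3 8)(5 7 6)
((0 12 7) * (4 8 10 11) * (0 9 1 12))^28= (12)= ((1 12 7 9)(4 8 10 11))^28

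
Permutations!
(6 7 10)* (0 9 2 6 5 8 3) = [9, 1, 6, 0, 4, 8, 7, 10, 3, 2, 5] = (0 9 2 6 7 10 5 8 3)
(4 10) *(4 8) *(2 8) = (2 8 4 10) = [0, 1, 8, 3, 10, 5, 6, 7, 4, 9, 2]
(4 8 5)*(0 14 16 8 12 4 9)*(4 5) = (0 14 16 8 4 12 5 9) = [14, 1, 2, 3, 12, 9, 6, 7, 4, 0, 10, 11, 5, 13, 16, 15, 8]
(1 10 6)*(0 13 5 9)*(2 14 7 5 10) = [13, 2, 14, 3, 4, 9, 1, 5, 8, 0, 6, 11, 12, 10, 7] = (0 13 10 6 1 2 14 7 5 9)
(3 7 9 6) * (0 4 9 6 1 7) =(0 4 9 1 7 6 3) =[4, 7, 2, 0, 9, 5, 3, 6, 8, 1]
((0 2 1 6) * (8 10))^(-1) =(0 6 1 2)(8 10)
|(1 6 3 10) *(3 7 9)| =6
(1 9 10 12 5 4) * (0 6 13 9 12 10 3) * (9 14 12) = (0 6 13 14 12 5 4 1 9 3) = [6, 9, 2, 0, 1, 4, 13, 7, 8, 3, 10, 11, 5, 14, 12]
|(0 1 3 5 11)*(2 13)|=10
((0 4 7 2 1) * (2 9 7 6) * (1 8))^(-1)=(0 1 8 2 6 4)(7 9)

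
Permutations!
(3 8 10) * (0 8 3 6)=(0 8 10 6)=[8, 1, 2, 3, 4, 5, 0, 7, 10, 9, 6]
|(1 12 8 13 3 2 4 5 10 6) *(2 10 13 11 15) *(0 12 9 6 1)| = |(0 12 8 11 15 2 4 5 13 3 10 1 9 6)| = 14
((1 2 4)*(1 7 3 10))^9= ((1 2 4 7 3 10))^9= (1 7)(2 3)(4 10)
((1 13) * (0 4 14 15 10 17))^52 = (0 10 14)(4 17 15)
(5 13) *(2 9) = (2 9)(5 13) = [0, 1, 9, 3, 4, 13, 6, 7, 8, 2, 10, 11, 12, 5]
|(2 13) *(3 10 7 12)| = |(2 13)(3 10 7 12)| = 4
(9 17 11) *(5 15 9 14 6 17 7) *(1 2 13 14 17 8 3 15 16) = (1 2 13 14 6 8 3 15 9 7 5 16)(11 17) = [0, 2, 13, 15, 4, 16, 8, 5, 3, 7, 10, 17, 12, 14, 6, 9, 1, 11]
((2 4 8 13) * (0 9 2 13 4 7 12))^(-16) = (13)(0 12 7 2 9)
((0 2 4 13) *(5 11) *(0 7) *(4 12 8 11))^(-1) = ((0 2 12 8 11 5 4 13 7))^(-1) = (0 7 13 4 5 11 8 12 2)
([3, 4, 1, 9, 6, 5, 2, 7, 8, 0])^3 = (9)(1 2 6 4)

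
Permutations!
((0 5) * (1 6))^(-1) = ((0 5)(1 6))^(-1) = (0 5)(1 6)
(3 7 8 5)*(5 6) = [0, 1, 2, 7, 4, 3, 5, 8, 6] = (3 7 8 6 5)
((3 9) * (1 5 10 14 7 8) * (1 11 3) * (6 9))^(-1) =(1 9 6 3 11 8 7 14 10 5)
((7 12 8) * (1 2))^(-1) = (1 2)(7 8 12)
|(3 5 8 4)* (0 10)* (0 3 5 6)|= 12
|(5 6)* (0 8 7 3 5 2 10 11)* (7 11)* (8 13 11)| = 6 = |(0 13 11)(2 10 7 3 5 6)|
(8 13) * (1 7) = (1 7)(8 13) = [0, 7, 2, 3, 4, 5, 6, 1, 13, 9, 10, 11, 12, 8]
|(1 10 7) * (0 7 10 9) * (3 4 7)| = 6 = |(10)(0 3 4 7 1 9)|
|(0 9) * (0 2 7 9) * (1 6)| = 6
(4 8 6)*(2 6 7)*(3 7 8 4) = (8)(2 6 3 7) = [0, 1, 6, 7, 4, 5, 3, 2, 8]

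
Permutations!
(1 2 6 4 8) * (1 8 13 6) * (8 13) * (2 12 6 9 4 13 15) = (1 12 6 13 9 4 8 15 2) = [0, 12, 1, 3, 8, 5, 13, 7, 15, 4, 10, 11, 6, 9, 14, 2]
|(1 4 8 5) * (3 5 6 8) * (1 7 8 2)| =|(1 4 3 5 7 8 6 2)| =8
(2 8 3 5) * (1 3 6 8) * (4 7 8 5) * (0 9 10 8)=(0 9 10 8 6 5 2 1 3 4 7)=[9, 3, 1, 4, 7, 2, 5, 0, 6, 10, 8]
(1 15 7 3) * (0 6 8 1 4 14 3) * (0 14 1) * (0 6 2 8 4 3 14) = (0 2 8 6 4 1 15 7) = [2, 15, 8, 3, 1, 5, 4, 0, 6, 9, 10, 11, 12, 13, 14, 7]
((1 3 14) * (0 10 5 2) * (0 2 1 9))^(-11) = (0 1 9 5 14 10 3)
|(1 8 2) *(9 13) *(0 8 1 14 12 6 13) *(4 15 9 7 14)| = |(0 8 2 4 15 9)(6 13 7 14 12)| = 30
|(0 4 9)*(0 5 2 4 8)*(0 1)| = |(0 8 1)(2 4 9 5)| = 12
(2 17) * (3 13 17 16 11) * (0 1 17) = (0 1 17 2 16 11 3 13) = [1, 17, 16, 13, 4, 5, 6, 7, 8, 9, 10, 3, 12, 0, 14, 15, 11, 2]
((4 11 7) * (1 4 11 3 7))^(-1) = (1 11 7 3 4)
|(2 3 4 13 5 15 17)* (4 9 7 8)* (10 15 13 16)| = 10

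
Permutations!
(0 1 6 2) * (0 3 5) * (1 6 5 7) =(0 6 2 3 7 1 5) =[6, 5, 3, 7, 4, 0, 2, 1]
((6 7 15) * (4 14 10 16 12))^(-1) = (4 12 16 10 14)(6 15 7)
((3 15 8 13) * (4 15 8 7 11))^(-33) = (4 11 7 15)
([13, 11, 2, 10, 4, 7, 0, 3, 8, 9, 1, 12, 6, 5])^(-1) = [6, 10, 2, 7, 4, 13, 12, 5, 8, 9, 3, 1, 11, 0]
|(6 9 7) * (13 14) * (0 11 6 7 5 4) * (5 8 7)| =8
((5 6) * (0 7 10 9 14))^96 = (0 7 10 9 14)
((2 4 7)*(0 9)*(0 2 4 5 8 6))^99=(0 5)(2 6)(4 7)(8 9)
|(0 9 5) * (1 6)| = |(0 9 5)(1 6)| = 6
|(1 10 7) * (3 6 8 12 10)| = 7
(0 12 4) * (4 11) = (0 12 11 4) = [12, 1, 2, 3, 0, 5, 6, 7, 8, 9, 10, 4, 11]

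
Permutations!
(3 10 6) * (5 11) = [0, 1, 2, 10, 4, 11, 3, 7, 8, 9, 6, 5] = (3 10 6)(5 11)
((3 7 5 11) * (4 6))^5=(3 7 5 11)(4 6)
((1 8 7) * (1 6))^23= (1 6 7 8)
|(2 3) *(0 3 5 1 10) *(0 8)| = 7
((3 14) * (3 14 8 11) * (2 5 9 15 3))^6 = (2 11 8 3 15 9 5)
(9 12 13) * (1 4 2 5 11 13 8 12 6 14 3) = (1 4 2 5 11 13 9 6 14 3)(8 12) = [0, 4, 5, 1, 2, 11, 14, 7, 12, 6, 10, 13, 8, 9, 3]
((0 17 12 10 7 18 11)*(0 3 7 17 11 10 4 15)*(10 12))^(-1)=(0 15 4 12 18 7 3 11)(10 17)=((0 11 3 7 18 12 4 15)(10 17))^(-1)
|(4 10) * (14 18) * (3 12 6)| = 6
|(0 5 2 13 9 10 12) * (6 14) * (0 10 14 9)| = 12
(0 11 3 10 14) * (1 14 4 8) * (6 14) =(0 11 3 10 4 8 1 6 14) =[11, 6, 2, 10, 8, 5, 14, 7, 1, 9, 4, 3, 12, 13, 0]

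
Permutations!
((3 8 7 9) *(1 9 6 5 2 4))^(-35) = (1 9 3 8 7 6 5 2 4)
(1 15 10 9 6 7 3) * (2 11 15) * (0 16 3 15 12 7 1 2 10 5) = [16, 10, 11, 2, 4, 0, 1, 15, 8, 6, 9, 12, 7, 13, 14, 5, 3] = (0 16 3 2 11 12 7 15 5)(1 10 9 6)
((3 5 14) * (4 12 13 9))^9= ((3 5 14)(4 12 13 9))^9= (14)(4 12 13 9)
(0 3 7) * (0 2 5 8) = (0 3 7 2 5 8) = [3, 1, 5, 7, 4, 8, 6, 2, 0]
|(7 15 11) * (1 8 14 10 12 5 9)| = 21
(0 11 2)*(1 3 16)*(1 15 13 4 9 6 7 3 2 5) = (0 11 5 1 2)(3 16 15 13 4 9 6 7) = [11, 2, 0, 16, 9, 1, 7, 3, 8, 6, 10, 5, 12, 4, 14, 13, 15]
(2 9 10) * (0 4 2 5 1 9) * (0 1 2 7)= (0 4 7)(1 9 10 5 2)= [4, 9, 1, 3, 7, 2, 6, 0, 8, 10, 5]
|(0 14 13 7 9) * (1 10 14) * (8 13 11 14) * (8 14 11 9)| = |(0 1 10 14 9)(7 8 13)| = 15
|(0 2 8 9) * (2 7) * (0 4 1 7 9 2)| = 10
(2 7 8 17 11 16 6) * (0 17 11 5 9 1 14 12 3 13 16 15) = (0 17 5 9 1 14 12 3 13 16 6 2 7 8 11 15) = [17, 14, 7, 13, 4, 9, 2, 8, 11, 1, 10, 15, 3, 16, 12, 0, 6, 5]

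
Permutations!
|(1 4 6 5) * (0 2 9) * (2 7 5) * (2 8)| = |(0 7 5 1 4 6 8 2 9)| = 9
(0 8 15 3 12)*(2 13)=(0 8 15 3 12)(2 13)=[8, 1, 13, 12, 4, 5, 6, 7, 15, 9, 10, 11, 0, 2, 14, 3]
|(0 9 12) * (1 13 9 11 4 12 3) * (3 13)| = |(0 11 4 12)(1 3)(9 13)| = 4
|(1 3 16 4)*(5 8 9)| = 12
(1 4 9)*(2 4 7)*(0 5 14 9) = (0 5 14 9 1 7 2 4) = [5, 7, 4, 3, 0, 14, 6, 2, 8, 1, 10, 11, 12, 13, 9]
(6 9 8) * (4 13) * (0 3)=[3, 1, 2, 0, 13, 5, 9, 7, 6, 8, 10, 11, 12, 4]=(0 3)(4 13)(6 9 8)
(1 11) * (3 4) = [0, 11, 2, 4, 3, 5, 6, 7, 8, 9, 10, 1] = (1 11)(3 4)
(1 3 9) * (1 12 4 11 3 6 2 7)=[0, 6, 7, 9, 11, 5, 2, 1, 8, 12, 10, 3, 4]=(1 6 2 7)(3 9 12 4 11)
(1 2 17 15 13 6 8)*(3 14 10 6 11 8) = [0, 2, 17, 14, 4, 5, 3, 7, 1, 9, 6, 8, 12, 11, 10, 13, 16, 15] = (1 2 17 15 13 11 8)(3 14 10 6)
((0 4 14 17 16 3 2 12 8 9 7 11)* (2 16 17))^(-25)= (17)(0 14 12 9 11 4 2 8 7)(3 16)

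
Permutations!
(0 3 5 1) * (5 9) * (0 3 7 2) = (0 7 2)(1 3 9 5) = [7, 3, 0, 9, 4, 1, 6, 2, 8, 5]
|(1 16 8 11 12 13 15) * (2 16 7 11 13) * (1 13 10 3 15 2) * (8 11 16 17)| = 35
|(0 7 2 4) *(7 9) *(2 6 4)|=|(0 9 7 6 4)|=5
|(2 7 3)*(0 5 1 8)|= 12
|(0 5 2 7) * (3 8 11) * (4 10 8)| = |(0 5 2 7)(3 4 10 8 11)| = 20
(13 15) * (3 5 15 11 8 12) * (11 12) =[0, 1, 2, 5, 4, 15, 6, 7, 11, 9, 10, 8, 3, 12, 14, 13] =(3 5 15 13 12)(8 11)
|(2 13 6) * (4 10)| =|(2 13 6)(4 10)| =6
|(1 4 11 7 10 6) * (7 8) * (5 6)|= 8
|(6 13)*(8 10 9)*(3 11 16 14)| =12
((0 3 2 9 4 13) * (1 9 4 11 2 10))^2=((0 3 10 1 9 11 2 4 13))^2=(0 10 9 2 13 3 1 11 4)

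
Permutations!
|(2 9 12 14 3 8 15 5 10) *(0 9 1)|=|(0 9 12 14 3 8 15 5 10 2 1)|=11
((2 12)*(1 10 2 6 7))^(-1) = ((1 10 2 12 6 7))^(-1) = (1 7 6 12 2 10)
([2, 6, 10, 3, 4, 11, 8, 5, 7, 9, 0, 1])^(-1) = [10, 11, 0, 3, 4, 7, 1, 8, 6, 9, 2, 5]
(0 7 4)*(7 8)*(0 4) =(0 8 7) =[8, 1, 2, 3, 4, 5, 6, 0, 7]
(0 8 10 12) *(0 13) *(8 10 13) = (0 10 12 8 13) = [10, 1, 2, 3, 4, 5, 6, 7, 13, 9, 12, 11, 8, 0]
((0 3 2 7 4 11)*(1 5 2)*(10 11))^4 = ((0 3 1 5 2 7 4 10 11))^4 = (0 2 11 5 10 1 4 3 7)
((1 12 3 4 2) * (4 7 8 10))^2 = ((1 12 3 7 8 10 4 2))^2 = (1 3 8 4)(2 12 7 10)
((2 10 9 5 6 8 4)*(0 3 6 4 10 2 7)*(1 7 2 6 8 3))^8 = (10)(0 7 1)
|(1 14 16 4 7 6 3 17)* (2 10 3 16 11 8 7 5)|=13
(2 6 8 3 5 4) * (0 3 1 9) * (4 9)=(0 3 5 9)(1 4 2 6 8)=[3, 4, 6, 5, 2, 9, 8, 7, 1, 0]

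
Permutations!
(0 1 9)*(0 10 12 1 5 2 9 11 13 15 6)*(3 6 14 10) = (0 5 2 9 3 6)(1 11 13 15 14 10 12) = [5, 11, 9, 6, 4, 2, 0, 7, 8, 3, 12, 13, 1, 15, 10, 14]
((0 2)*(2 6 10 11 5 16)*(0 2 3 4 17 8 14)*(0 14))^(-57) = (0 11 3 8 10 16 17 6 5 4)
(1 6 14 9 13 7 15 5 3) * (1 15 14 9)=(1 6 9 13 7 14)(3 15 5)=[0, 6, 2, 15, 4, 3, 9, 14, 8, 13, 10, 11, 12, 7, 1, 5]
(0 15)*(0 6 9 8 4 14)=(0 15 6 9 8 4 14)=[15, 1, 2, 3, 14, 5, 9, 7, 4, 8, 10, 11, 12, 13, 0, 6]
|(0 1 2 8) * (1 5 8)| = 6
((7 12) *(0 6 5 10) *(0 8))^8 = (12)(0 10 6 8 5)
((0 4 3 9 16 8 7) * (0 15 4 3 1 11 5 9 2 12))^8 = (1 4 15 7 8 16 9 5 11)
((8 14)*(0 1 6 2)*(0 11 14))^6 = ((0 1 6 2 11 14 8))^6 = (0 8 14 11 2 6 1)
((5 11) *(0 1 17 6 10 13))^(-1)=(0 13 10 6 17 1)(5 11)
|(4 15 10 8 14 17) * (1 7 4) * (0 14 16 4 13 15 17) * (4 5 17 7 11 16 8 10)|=20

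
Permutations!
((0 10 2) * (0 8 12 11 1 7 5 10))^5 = (1 8 5 11 2 7 12 10)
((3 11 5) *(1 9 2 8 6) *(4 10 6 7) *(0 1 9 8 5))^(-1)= ((0 1 8 7 4 10 6 9 2 5 3 11))^(-1)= (0 11 3 5 2 9 6 10 4 7 8 1)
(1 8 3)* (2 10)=(1 8 3)(2 10)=[0, 8, 10, 1, 4, 5, 6, 7, 3, 9, 2]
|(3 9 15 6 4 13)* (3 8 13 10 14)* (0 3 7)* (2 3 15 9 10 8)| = 11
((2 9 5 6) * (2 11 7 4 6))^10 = ((2 9 5)(4 6 11 7))^10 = (2 9 5)(4 11)(6 7)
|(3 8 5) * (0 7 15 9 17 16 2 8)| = |(0 7 15 9 17 16 2 8 5 3)| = 10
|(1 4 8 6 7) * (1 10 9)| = 7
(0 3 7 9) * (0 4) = (0 3 7 9 4) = [3, 1, 2, 7, 0, 5, 6, 9, 8, 4]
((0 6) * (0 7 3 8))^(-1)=((0 6 7 3 8))^(-1)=(0 8 3 7 6)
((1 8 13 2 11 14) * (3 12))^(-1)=(1 14 11 2 13 8)(3 12)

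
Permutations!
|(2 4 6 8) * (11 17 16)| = 12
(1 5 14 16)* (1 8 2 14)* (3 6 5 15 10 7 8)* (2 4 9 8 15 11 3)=[0, 11, 14, 6, 9, 1, 5, 15, 4, 8, 7, 3, 12, 13, 16, 10, 2]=(1 11 3 6 5)(2 14 16)(4 9 8)(7 15 10)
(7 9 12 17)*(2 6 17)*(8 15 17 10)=[0, 1, 6, 3, 4, 5, 10, 9, 15, 12, 8, 11, 2, 13, 14, 17, 16, 7]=(2 6 10 8 15 17 7 9 12)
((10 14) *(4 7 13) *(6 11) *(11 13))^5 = ((4 7 11 6 13)(10 14))^5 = (10 14)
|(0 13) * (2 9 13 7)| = 5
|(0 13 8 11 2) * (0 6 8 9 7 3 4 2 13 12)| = 18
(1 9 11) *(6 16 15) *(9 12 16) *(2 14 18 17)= (1 12 16 15 6 9 11)(2 14 18 17)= [0, 12, 14, 3, 4, 5, 9, 7, 8, 11, 10, 1, 16, 13, 18, 6, 15, 2, 17]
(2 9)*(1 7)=[0, 7, 9, 3, 4, 5, 6, 1, 8, 2]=(1 7)(2 9)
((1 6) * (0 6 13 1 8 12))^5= (0 6 8 12)(1 13)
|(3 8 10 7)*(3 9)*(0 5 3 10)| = |(0 5 3 8)(7 9 10)| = 12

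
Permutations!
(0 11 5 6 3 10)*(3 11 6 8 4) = (0 6 11 5 8 4 3 10) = [6, 1, 2, 10, 3, 8, 11, 7, 4, 9, 0, 5]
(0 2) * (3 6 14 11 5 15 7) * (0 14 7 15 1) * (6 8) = [2, 0, 14, 8, 4, 1, 7, 3, 6, 9, 10, 5, 12, 13, 11, 15] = (15)(0 2 14 11 5 1)(3 8 6 7)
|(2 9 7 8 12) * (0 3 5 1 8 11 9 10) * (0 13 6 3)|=9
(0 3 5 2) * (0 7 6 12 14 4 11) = (0 3 5 2 7 6 12 14 4 11) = [3, 1, 7, 5, 11, 2, 12, 6, 8, 9, 10, 0, 14, 13, 4]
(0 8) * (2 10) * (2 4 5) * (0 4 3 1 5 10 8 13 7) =(0 13 7)(1 5 2 8 4 10 3) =[13, 5, 8, 1, 10, 2, 6, 0, 4, 9, 3, 11, 12, 7]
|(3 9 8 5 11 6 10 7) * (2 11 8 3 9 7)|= 12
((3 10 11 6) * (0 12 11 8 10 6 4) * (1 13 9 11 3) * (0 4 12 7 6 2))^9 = ((0 7 6 1 13 9 11 12 3 2)(8 10))^9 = (0 2 3 12 11 9 13 1 6 7)(8 10)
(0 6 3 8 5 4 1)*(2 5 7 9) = (0 6 3 8 7 9 2 5 4 1) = [6, 0, 5, 8, 1, 4, 3, 9, 7, 2]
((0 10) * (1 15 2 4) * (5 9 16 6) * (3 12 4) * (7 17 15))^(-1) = (0 10)(1 4 12 3 2 15 17 7)(5 6 16 9)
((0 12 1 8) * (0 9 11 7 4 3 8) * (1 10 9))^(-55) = ((0 12 10 9 11 7 4 3 8 1))^(-55) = (0 7)(1 11)(3 10)(4 12)(8 9)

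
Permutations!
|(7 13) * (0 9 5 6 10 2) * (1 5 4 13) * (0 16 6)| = 28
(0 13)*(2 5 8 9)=(0 13)(2 5 8 9)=[13, 1, 5, 3, 4, 8, 6, 7, 9, 2, 10, 11, 12, 0]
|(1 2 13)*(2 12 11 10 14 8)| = 8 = |(1 12 11 10 14 8 2 13)|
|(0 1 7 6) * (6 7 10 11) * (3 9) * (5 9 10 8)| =9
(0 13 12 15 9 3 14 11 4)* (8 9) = (0 13 12 15 8 9 3 14 11 4) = [13, 1, 2, 14, 0, 5, 6, 7, 9, 3, 10, 4, 15, 12, 11, 8]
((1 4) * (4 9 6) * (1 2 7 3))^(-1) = ((1 9 6 4 2 7 3))^(-1) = (1 3 7 2 4 6 9)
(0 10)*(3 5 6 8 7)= (0 10)(3 5 6 8 7)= [10, 1, 2, 5, 4, 6, 8, 3, 7, 9, 0]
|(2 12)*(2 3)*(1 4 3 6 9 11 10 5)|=10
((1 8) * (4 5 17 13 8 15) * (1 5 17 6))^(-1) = ((1 15 4 17 13 8 5 6))^(-1) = (1 6 5 8 13 17 4 15)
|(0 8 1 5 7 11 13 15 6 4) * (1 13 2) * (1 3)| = |(0 8 13 15 6 4)(1 5 7 11 2 3)| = 6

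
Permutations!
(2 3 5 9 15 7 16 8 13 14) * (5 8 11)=(2 3 8 13 14)(5 9 15 7 16 11)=[0, 1, 3, 8, 4, 9, 6, 16, 13, 15, 10, 5, 12, 14, 2, 7, 11]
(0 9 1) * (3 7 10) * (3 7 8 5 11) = (0 9 1)(3 8 5 11)(7 10) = [9, 0, 2, 8, 4, 11, 6, 10, 5, 1, 7, 3]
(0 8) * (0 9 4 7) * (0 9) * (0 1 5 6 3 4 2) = (0 8 1 5 6 3 4 7 9 2) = [8, 5, 0, 4, 7, 6, 3, 9, 1, 2]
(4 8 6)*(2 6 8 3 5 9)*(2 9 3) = (9)(2 6 4)(3 5) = [0, 1, 6, 5, 2, 3, 4, 7, 8, 9]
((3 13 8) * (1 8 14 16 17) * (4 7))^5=(1 16 13 8 17 14 3)(4 7)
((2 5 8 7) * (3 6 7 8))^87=((8)(2 5 3 6 7))^87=(8)(2 3 7 5 6)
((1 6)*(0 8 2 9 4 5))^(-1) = ((0 8 2 9 4 5)(1 6))^(-1) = (0 5 4 9 2 8)(1 6)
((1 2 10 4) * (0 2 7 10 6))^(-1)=(0 6 2)(1 4 10 7)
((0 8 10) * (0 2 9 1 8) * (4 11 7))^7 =((1 8 10 2 9)(4 11 7))^7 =(1 10 9 8 2)(4 11 7)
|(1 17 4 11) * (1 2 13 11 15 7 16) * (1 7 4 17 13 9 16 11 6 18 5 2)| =10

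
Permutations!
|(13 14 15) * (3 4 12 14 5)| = 7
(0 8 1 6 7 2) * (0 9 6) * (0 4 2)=(0 8 1 4 2 9 6 7)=[8, 4, 9, 3, 2, 5, 7, 0, 1, 6]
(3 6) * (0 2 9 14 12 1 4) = [2, 4, 9, 6, 0, 5, 3, 7, 8, 14, 10, 11, 1, 13, 12] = (0 2 9 14 12 1 4)(3 6)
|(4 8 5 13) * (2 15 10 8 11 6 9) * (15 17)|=11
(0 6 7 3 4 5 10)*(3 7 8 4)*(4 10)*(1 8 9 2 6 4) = (0 4 5 1 8 10)(2 6 9) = [4, 8, 6, 3, 5, 1, 9, 7, 10, 2, 0]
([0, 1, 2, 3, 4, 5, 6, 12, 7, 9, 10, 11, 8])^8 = (7 8 12)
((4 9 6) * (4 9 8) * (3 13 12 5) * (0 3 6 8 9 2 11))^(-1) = ((0 3 13 12 5 6 2 11)(4 9 8))^(-1) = (0 11 2 6 5 12 13 3)(4 8 9)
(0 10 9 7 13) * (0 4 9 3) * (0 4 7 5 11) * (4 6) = (0 10 3 6 4 9 5 11)(7 13) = [10, 1, 2, 6, 9, 11, 4, 13, 8, 5, 3, 0, 12, 7]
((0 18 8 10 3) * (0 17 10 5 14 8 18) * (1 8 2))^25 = ((18)(1 8 5 14 2)(3 17 10))^25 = (18)(3 17 10)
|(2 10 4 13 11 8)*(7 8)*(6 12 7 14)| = |(2 10 4 13 11 14 6 12 7 8)| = 10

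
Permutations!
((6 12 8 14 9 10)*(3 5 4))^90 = (14)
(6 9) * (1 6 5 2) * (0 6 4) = (0 6 9 5 2 1 4) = [6, 4, 1, 3, 0, 2, 9, 7, 8, 5]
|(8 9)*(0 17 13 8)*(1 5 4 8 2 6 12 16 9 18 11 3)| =|(0 17 13 2 6 12 16 9)(1 5 4 8 18 11 3)| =56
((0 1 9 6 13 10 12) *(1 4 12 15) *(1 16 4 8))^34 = (0 8 1 9 6 13 10 15 16 4 12) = ((0 8 1 9 6 13 10 15 16 4 12))^34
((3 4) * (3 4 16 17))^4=(3 16 17)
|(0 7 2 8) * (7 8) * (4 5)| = |(0 8)(2 7)(4 5)| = 2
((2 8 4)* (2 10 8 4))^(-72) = ((2 4 10 8))^(-72) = (10)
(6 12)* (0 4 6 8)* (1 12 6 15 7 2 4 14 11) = (0 14 11 1 12 8)(2 4 15 7) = [14, 12, 4, 3, 15, 5, 6, 2, 0, 9, 10, 1, 8, 13, 11, 7]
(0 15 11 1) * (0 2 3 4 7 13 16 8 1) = (0 15 11)(1 2 3 4 7 13 16 8) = [15, 2, 3, 4, 7, 5, 6, 13, 1, 9, 10, 0, 12, 16, 14, 11, 8]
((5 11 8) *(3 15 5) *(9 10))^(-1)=(3 8 11 5 15)(9 10)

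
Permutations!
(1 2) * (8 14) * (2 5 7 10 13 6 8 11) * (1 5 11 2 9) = (1 11 9)(2 5 7 10 13 6 8 14) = [0, 11, 5, 3, 4, 7, 8, 10, 14, 1, 13, 9, 12, 6, 2]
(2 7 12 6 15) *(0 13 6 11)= (0 13 6 15 2 7 12 11)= [13, 1, 7, 3, 4, 5, 15, 12, 8, 9, 10, 0, 11, 6, 14, 2]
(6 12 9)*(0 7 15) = (0 7 15)(6 12 9) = [7, 1, 2, 3, 4, 5, 12, 15, 8, 6, 10, 11, 9, 13, 14, 0]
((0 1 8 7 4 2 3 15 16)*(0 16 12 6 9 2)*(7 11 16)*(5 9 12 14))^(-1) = (0 4 7 16 11 8 1)(2 9 5 14 15 3)(6 12)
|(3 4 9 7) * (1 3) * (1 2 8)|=7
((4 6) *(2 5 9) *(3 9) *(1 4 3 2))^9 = ((1 4 6 3 9)(2 5))^9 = (1 9 3 6 4)(2 5)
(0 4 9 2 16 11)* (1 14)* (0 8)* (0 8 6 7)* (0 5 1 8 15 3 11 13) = (0 4 9 2 16 13)(1 14 8 15 3 11 6 7 5) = [4, 14, 16, 11, 9, 1, 7, 5, 15, 2, 10, 6, 12, 0, 8, 3, 13]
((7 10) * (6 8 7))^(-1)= (6 10 7 8)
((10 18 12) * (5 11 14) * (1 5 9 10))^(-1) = (1 12 18 10 9 14 11 5)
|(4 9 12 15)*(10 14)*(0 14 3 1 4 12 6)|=8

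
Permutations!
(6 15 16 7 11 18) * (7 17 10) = (6 15 16 17 10 7 11 18) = [0, 1, 2, 3, 4, 5, 15, 11, 8, 9, 7, 18, 12, 13, 14, 16, 17, 10, 6]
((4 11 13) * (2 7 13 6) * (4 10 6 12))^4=((2 7 13 10 6)(4 11 12))^4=(2 6 10 13 7)(4 11 12)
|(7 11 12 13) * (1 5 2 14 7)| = 8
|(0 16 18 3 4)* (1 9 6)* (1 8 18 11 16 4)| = 6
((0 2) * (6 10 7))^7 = ((0 2)(6 10 7))^7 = (0 2)(6 10 7)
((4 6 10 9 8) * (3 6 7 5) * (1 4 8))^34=((1 4 7 5 3 6 10 9))^34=(1 7 3 10)(4 5 6 9)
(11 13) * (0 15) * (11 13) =(0 15) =[15, 1, 2, 3, 4, 5, 6, 7, 8, 9, 10, 11, 12, 13, 14, 0]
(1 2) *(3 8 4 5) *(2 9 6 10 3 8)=(1 9 6 10 3 2)(4 5 8)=[0, 9, 1, 2, 5, 8, 10, 7, 4, 6, 3]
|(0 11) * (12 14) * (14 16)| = 6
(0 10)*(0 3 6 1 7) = (0 10 3 6 1 7) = [10, 7, 2, 6, 4, 5, 1, 0, 8, 9, 3]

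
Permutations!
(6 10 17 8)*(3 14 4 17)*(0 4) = (0 4 17 8 6 10 3 14) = [4, 1, 2, 14, 17, 5, 10, 7, 6, 9, 3, 11, 12, 13, 0, 15, 16, 8]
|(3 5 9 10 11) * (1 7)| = |(1 7)(3 5 9 10 11)| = 10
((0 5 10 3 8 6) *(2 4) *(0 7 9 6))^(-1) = ((0 5 10 3 8)(2 4)(6 7 9))^(-1) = (0 8 3 10 5)(2 4)(6 9 7)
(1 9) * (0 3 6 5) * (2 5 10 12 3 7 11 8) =[7, 9, 5, 6, 4, 0, 10, 11, 2, 1, 12, 8, 3] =(0 7 11 8 2 5)(1 9)(3 6 10 12)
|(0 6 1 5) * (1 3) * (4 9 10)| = |(0 6 3 1 5)(4 9 10)| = 15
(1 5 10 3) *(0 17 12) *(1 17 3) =(0 3 17 12)(1 5 10) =[3, 5, 2, 17, 4, 10, 6, 7, 8, 9, 1, 11, 0, 13, 14, 15, 16, 12]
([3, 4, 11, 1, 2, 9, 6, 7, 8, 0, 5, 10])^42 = (0 10 4)(1 9 11)(2 3 5)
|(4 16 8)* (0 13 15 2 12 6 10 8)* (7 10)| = |(0 13 15 2 12 6 7 10 8 4 16)| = 11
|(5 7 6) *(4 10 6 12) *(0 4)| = |(0 4 10 6 5 7 12)| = 7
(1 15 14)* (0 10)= (0 10)(1 15 14)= [10, 15, 2, 3, 4, 5, 6, 7, 8, 9, 0, 11, 12, 13, 1, 14]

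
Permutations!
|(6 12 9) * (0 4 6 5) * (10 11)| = 6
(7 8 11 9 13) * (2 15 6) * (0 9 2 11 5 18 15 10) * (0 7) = [9, 1, 10, 3, 4, 18, 11, 8, 5, 13, 7, 2, 12, 0, 14, 6, 16, 17, 15] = (0 9 13)(2 10 7 8 5 18 15 6 11)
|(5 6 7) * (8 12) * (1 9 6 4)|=|(1 9 6 7 5 4)(8 12)|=6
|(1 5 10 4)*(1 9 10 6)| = 3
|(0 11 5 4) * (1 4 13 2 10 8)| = 9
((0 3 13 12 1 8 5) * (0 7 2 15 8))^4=((0 3 13 12 1)(2 15 8 5 7))^4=(0 1 12 13 3)(2 7 5 8 15)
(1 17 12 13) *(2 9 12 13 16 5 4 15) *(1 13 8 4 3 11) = [0, 17, 9, 11, 15, 3, 6, 7, 4, 12, 10, 1, 16, 13, 14, 2, 5, 8] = (1 17 8 4 15 2 9 12 16 5 3 11)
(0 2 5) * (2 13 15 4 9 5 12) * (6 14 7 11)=(0 13 15 4 9 5)(2 12)(6 14 7 11)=[13, 1, 12, 3, 9, 0, 14, 11, 8, 5, 10, 6, 2, 15, 7, 4]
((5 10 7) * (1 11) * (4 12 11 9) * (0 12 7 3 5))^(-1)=((0 12 11 1 9 4 7)(3 5 10))^(-1)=(0 7 4 9 1 11 12)(3 10 5)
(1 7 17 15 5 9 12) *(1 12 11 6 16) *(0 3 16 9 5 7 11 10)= (0 3 16 1 11 6 9 10)(7 17 15)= [3, 11, 2, 16, 4, 5, 9, 17, 8, 10, 0, 6, 12, 13, 14, 7, 1, 15]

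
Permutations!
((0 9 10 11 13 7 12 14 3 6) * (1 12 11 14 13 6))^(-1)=(0 6 11 7 13 12 1 3 14 10 9)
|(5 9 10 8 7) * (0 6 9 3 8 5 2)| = |(0 6 9 10 5 3 8 7 2)| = 9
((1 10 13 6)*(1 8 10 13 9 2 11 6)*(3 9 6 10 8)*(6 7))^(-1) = (1 13)(2 9 3 6 7 10 11)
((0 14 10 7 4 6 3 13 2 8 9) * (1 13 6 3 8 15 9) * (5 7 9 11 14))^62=((0 5 7 4 3 6 8 1 13 2 15 11 14 10 9))^62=(0 7 3 8 13 15 14 9 5 4 6 1 2 11 10)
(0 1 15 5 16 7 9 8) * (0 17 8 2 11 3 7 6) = (0 1 15 5 16 6)(2 11 3 7 9)(8 17) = [1, 15, 11, 7, 4, 16, 0, 9, 17, 2, 10, 3, 12, 13, 14, 5, 6, 8]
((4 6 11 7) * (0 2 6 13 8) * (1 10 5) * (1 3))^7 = ((0 2 6 11 7 4 13 8)(1 10 5 3))^7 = (0 8 13 4 7 11 6 2)(1 3 5 10)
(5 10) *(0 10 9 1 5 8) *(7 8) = (0 10 7 8)(1 5 9) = [10, 5, 2, 3, 4, 9, 6, 8, 0, 1, 7]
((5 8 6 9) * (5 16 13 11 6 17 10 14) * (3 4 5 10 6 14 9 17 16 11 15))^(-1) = ((3 4 5 8 16 13 15)(6 17)(9 11 14 10))^(-1) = (3 15 13 16 8 5 4)(6 17)(9 10 14 11)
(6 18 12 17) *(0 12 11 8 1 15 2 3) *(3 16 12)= (0 3)(1 15 2 16 12 17 6 18 11 8)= [3, 15, 16, 0, 4, 5, 18, 7, 1, 9, 10, 8, 17, 13, 14, 2, 12, 6, 11]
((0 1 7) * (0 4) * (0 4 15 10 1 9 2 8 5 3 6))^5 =(0 3 8 9 6 5 2)(1 7 15 10)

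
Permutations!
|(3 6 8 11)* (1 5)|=4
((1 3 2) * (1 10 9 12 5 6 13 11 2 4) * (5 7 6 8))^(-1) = ((1 3 4)(2 10 9 12 7 6 13 11)(5 8))^(-1) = (1 4 3)(2 11 13 6 7 12 9 10)(5 8)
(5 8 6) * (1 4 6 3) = (1 4 6 5 8 3) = [0, 4, 2, 1, 6, 8, 5, 7, 3]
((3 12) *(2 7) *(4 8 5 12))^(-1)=((2 7)(3 4 8 5 12))^(-1)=(2 7)(3 12 5 8 4)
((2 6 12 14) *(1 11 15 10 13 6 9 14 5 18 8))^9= ((1 11 15 10 13 6 12 5 18 8)(2 9 14))^9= (1 8 18 5 12 6 13 10 15 11)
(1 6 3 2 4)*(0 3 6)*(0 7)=(0 3 2 4 1 7)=[3, 7, 4, 2, 1, 5, 6, 0]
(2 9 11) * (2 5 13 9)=[0, 1, 2, 3, 4, 13, 6, 7, 8, 11, 10, 5, 12, 9]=(5 13 9 11)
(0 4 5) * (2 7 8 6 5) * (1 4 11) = (0 11 1 4 2 7 8 6 5) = [11, 4, 7, 3, 2, 0, 5, 8, 6, 9, 10, 1]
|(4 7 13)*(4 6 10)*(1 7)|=|(1 7 13 6 10 4)|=6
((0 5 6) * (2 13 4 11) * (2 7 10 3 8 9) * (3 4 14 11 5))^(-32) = ((0 3 8 9 2 13 14 11 7 10 4 5 6))^(-32) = (0 11 3 7 8 10 9 4 2 5 13 6 14)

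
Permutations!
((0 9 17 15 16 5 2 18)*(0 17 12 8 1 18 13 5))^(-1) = ((0 9 12 8 1 18 17 15 16)(2 13 5))^(-1) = (0 16 15 17 18 1 8 12 9)(2 5 13)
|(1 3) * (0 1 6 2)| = 5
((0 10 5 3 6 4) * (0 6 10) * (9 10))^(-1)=(3 5 10 9)(4 6)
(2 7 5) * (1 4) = (1 4)(2 7 5) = [0, 4, 7, 3, 1, 2, 6, 5]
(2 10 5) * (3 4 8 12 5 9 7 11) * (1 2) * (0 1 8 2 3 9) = (0 1 3 4 2 10)(5 8 12)(7 11 9) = [1, 3, 10, 4, 2, 8, 6, 11, 12, 7, 0, 9, 5]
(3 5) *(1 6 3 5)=(1 6 3)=[0, 6, 2, 1, 4, 5, 3]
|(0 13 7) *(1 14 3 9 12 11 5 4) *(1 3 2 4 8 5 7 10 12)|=6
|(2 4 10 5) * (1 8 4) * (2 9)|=7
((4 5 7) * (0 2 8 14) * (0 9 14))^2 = (14)(0 8 2)(4 7 5)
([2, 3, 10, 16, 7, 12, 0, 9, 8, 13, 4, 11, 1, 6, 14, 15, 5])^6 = [13, 3, 6, 16, 2, 12, 9, 10, 8, 4, 0, 11, 1, 7, 14, 15, 5]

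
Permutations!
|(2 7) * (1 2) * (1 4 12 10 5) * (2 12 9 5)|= |(1 12 10 2 7 4 9 5)|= 8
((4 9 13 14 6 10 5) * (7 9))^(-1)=(4 5 10 6 14 13 9 7)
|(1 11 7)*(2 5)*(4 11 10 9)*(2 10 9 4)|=8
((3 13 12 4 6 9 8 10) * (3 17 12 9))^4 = (3 10 6 8 4 9 12 13 17)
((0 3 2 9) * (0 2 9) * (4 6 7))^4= (9)(4 6 7)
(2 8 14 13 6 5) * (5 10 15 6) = (2 8 14 13 5)(6 10 15) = [0, 1, 8, 3, 4, 2, 10, 7, 14, 9, 15, 11, 12, 5, 13, 6]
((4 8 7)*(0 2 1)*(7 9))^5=((0 2 1)(4 8 9 7))^5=(0 1 2)(4 8 9 7)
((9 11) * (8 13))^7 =((8 13)(9 11))^7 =(8 13)(9 11)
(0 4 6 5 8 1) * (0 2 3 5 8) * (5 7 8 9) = (0 4 6 9 5)(1 2 3 7 8) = [4, 2, 3, 7, 6, 0, 9, 8, 1, 5]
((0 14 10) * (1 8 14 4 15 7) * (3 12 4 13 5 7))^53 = ((0 13 5 7 1 8 14 10)(3 12 4 15))^53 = (0 8 5 10 1 13 14 7)(3 12 4 15)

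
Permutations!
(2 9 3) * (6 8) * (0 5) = (0 5)(2 9 3)(6 8) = [5, 1, 9, 2, 4, 0, 8, 7, 6, 3]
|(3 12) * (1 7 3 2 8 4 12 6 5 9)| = |(1 7 3 6 5 9)(2 8 4 12)| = 12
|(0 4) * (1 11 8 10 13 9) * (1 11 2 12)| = 30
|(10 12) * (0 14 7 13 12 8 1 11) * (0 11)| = |(0 14 7 13 12 10 8 1)| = 8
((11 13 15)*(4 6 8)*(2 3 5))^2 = (2 5 3)(4 8 6)(11 15 13)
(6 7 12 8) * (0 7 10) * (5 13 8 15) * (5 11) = (0 7 12 15 11 5 13 8 6 10) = [7, 1, 2, 3, 4, 13, 10, 12, 6, 9, 0, 5, 15, 8, 14, 11]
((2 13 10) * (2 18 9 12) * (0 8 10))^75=(0 18 2 8 9 13 10 12)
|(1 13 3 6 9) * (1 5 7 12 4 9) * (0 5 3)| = 10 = |(0 5 7 12 4 9 3 6 1 13)|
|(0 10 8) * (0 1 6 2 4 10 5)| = 6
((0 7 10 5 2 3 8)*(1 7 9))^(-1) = ((0 9 1 7 10 5 2 3 8))^(-1) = (0 8 3 2 5 10 7 1 9)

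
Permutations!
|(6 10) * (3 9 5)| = |(3 9 5)(6 10)| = 6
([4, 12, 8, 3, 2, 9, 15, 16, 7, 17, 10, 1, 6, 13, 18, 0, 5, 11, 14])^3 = [8, 15, 16, 3, 7, 11, 4, 9, 5, 1, 10, 6, 0, 13, 18, 2, 17, 12, 14]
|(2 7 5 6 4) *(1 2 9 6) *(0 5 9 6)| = 6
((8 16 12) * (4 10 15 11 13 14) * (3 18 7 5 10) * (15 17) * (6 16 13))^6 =(3 15 13 5 16)(4 17 8 7 6)(10 12 18 11 14)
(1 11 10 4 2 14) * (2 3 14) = (1 11 10 4 3 14) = [0, 11, 2, 14, 3, 5, 6, 7, 8, 9, 4, 10, 12, 13, 1]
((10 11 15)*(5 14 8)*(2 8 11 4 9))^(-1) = ((2 8 5 14 11 15 10 4 9))^(-1) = (2 9 4 10 15 11 14 5 8)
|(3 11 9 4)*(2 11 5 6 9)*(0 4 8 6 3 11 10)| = 30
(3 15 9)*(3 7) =(3 15 9 7) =[0, 1, 2, 15, 4, 5, 6, 3, 8, 7, 10, 11, 12, 13, 14, 9]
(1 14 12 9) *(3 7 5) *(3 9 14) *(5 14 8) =[0, 3, 2, 7, 4, 9, 6, 14, 5, 1, 10, 11, 8, 13, 12] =(1 3 7 14 12 8 5 9)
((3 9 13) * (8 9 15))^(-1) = (3 13 9 8 15)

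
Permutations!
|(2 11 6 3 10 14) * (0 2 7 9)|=|(0 2 11 6 3 10 14 7 9)|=9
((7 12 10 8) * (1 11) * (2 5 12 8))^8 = ((1 11)(2 5 12 10)(7 8))^8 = (12)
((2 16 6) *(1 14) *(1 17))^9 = ((1 14 17)(2 16 6))^9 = (17)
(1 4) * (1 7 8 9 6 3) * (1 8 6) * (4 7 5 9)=[0, 7, 2, 8, 5, 9, 3, 6, 4, 1]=(1 7 6 3 8 4 5 9)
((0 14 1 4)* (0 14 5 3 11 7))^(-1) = (0 7 11 3 5)(1 14 4)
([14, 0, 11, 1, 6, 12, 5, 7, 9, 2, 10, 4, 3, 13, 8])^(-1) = [1, 3, 9, 12, 11, 6, 4, 7, 14, 8, 10, 2, 5, 13, 0]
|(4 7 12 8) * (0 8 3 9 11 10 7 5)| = 12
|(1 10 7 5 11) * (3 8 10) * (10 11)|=12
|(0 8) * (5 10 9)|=|(0 8)(5 10 9)|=6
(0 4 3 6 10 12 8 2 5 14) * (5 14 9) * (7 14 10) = (0 4 3 6 7 14)(2 10 12 8)(5 9) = [4, 1, 10, 6, 3, 9, 7, 14, 2, 5, 12, 11, 8, 13, 0]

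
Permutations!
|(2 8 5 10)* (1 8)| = 5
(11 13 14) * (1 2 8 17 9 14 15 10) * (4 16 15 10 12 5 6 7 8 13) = (1 2 13 10)(4 16 15 12 5 6 7 8 17 9 14 11) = [0, 2, 13, 3, 16, 6, 7, 8, 17, 14, 1, 4, 5, 10, 11, 12, 15, 9]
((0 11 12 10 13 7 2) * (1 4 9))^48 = (0 2 7 13 10 12 11) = ((0 11 12 10 13 7 2)(1 4 9))^48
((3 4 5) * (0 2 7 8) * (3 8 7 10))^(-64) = (0 8 5 4 3 10 2)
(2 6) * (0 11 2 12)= [11, 1, 6, 3, 4, 5, 12, 7, 8, 9, 10, 2, 0]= (0 11 2 6 12)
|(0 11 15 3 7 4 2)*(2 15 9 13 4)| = 9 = |(0 11 9 13 4 15 3 7 2)|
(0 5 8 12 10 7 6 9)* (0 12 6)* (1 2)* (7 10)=[5, 2, 1, 3, 4, 8, 9, 0, 6, 12, 10, 11, 7]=(0 5 8 6 9 12 7)(1 2)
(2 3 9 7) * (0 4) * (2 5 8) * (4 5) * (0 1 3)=(0 5 8 2)(1 3 9 7 4)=[5, 3, 0, 9, 1, 8, 6, 4, 2, 7]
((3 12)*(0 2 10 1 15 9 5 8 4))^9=((0 2 10 1 15 9 5 8 4)(3 12))^9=(15)(3 12)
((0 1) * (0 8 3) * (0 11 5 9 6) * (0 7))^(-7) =(0 8 11 9 7 1 3 5 6)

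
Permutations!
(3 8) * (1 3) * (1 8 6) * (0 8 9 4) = (0 8 9 4)(1 3 6) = [8, 3, 2, 6, 0, 5, 1, 7, 9, 4]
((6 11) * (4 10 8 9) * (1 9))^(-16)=((1 9 4 10 8)(6 11))^(-16)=(11)(1 8 10 4 9)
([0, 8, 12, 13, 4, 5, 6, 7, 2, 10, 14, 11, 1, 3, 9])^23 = [0, 12, 8, 13, 4, 5, 6, 7, 1, 14, 9, 11, 2, 3, 10]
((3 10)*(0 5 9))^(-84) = (10)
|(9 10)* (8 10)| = 3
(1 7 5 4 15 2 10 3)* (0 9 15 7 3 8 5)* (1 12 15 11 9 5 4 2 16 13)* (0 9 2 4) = (0 5 4 7 9 11 2 10 8)(1 3 12 15 16 13) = [5, 3, 10, 12, 7, 4, 6, 9, 0, 11, 8, 2, 15, 1, 14, 16, 13]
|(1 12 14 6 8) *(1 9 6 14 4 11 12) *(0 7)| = 6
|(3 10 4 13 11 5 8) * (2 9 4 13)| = 6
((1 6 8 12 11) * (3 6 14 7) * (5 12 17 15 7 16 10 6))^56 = ((1 14 16 10 6 8 17 15 7 3 5 12 11))^56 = (1 6 7 11 10 15 12 16 17 5 14 8 3)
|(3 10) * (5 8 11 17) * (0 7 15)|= 12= |(0 7 15)(3 10)(5 8 11 17)|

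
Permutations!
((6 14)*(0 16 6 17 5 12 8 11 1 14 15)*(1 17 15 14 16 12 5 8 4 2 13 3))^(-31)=((0 12 4 2 13 3 1 16 6 14 15)(8 11 17))^(-31)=(0 4 13 1 6 15 12 2 3 16 14)(8 17 11)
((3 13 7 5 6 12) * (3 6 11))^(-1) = ((3 13 7 5 11)(6 12))^(-1) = (3 11 5 7 13)(6 12)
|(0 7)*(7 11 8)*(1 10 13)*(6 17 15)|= 12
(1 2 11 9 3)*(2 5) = [0, 5, 11, 1, 4, 2, 6, 7, 8, 3, 10, 9] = (1 5 2 11 9 3)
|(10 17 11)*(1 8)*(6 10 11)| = |(1 8)(6 10 17)| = 6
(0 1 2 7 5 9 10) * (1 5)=(0 5 9 10)(1 2 7)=[5, 2, 7, 3, 4, 9, 6, 1, 8, 10, 0]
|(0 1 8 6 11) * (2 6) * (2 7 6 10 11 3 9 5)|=|(0 1 8 7 6 3 9 5 2 10 11)|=11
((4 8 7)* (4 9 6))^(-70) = ((4 8 7 9 6))^(-70) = (9)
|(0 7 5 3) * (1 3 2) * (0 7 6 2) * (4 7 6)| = |(0 4 7 5)(1 3 6 2)| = 4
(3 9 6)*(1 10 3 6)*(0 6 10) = (0 6 10 3 9 1) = [6, 0, 2, 9, 4, 5, 10, 7, 8, 1, 3]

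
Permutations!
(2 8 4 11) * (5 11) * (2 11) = (11)(2 8 4 5) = [0, 1, 8, 3, 5, 2, 6, 7, 4, 9, 10, 11]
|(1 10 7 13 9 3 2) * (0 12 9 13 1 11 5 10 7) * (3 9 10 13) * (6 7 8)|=60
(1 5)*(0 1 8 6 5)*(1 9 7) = [9, 0, 2, 3, 4, 8, 5, 1, 6, 7] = (0 9 7 1)(5 8 6)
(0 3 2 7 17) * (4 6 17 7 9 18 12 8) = (0 3 2 9 18 12 8 4 6 17) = [3, 1, 9, 2, 6, 5, 17, 7, 4, 18, 10, 11, 8, 13, 14, 15, 16, 0, 12]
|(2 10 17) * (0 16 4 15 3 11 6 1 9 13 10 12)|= |(0 16 4 15 3 11 6 1 9 13 10 17 2 12)|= 14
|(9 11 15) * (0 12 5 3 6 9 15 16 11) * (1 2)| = 6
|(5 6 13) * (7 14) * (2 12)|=6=|(2 12)(5 6 13)(7 14)|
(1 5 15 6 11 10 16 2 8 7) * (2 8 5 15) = [0, 15, 5, 3, 4, 2, 11, 1, 7, 9, 16, 10, 12, 13, 14, 6, 8] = (1 15 6 11 10 16 8 7)(2 5)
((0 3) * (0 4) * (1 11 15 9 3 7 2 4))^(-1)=(0 4 2 7)(1 3 9 15 11)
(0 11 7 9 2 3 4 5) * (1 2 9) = (0 11 7 1 2 3 4 5) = [11, 2, 3, 4, 5, 0, 6, 1, 8, 9, 10, 7]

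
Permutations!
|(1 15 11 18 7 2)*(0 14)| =|(0 14)(1 15 11 18 7 2)| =6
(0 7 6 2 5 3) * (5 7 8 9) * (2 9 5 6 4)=[8, 1, 7, 0, 2, 3, 9, 4, 5, 6]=(0 8 5 3)(2 7 4)(6 9)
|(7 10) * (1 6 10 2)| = 5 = |(1 6 10 7 2)|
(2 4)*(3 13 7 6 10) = (2 4)(3 13 7 6 10) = [0, 1, 4, 13, 2, 5, 10, 6, 8, 9, 3, 11, 12, 7]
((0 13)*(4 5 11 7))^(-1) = (0 13)(4 7 11 5)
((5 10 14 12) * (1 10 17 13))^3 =(1 12 13 14 17 10 5)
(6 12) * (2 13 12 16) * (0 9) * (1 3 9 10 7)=[10, 3, 13, 9, 4, 5, 16, 1, 8, 0, 7, 11, 6, 12, 14, 15, 2]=(0 10 7 1 3 9)(2 13 12 6 16)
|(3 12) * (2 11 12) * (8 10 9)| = |(2 11 12 3)(8 10 9)| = 12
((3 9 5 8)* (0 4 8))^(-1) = (0 5 9 3 8 4) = ((0 4 8 3 9 5))^(-1)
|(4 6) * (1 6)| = 3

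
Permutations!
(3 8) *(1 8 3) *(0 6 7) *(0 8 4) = (0 6 7 8 1 4) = [6, 4, 2, 3, 0, 5, 7, 8, 1]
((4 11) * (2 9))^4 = ((2 9)(4 11))^4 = (11)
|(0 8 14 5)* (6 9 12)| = |(0 8 14 5)(6 9 12)| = 12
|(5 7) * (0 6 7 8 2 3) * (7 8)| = 10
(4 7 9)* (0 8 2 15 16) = (0 8 2 15 16)(4 7 9) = [8, 1, 15, 3, 7, 5, 6, 9, 2, 4, 10, 11, 12, 13, 14, 16, 0]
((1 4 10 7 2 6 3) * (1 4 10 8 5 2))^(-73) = ((1 10 7)(2 6 3 4 8 5))^(-73) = (1 7 10)(2 5 8 4 3 6)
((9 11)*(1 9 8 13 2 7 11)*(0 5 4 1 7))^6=(0 11 4 13 9)(1 2 7 5 8)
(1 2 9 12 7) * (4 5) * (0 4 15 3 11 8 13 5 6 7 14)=(0 4 6 7 1 2 9 12 14)(3 11 8 13 5 15)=[4, 2, 9, 11, 6, 15, 7, 1, 13, 12, 10, 8, 14, 5, 0, 3]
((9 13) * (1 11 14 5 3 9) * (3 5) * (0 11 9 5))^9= (0 5 3 14 11)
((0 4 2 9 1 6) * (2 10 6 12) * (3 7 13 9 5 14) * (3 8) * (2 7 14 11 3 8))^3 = (0 6 10 4)(1 13 12 9 7)(2 3 5 14 11)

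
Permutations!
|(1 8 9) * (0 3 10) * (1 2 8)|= |(0 3 10)(2 8 9)|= 3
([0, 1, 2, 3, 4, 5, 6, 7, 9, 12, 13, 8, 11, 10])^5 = [0, 1, 2, 3, 4, 5, 6, 7, 9, 12, 13, 8, 11, 10]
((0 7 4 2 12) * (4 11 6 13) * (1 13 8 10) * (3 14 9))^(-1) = (0 12 2 4 13 1 10 8 6 11 7)(3 9 14)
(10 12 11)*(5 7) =(5 7)(10 12 11) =[0, 1, 2, 3, 4, 7, 6, 5, 8, 9, 12, 10, 11]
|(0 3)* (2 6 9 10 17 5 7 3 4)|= 10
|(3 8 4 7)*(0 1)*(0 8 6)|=7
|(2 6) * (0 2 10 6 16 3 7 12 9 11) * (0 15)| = |(0 2 16 3 7 12 9 11 15)(6 10)| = 18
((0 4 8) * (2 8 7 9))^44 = ((0 4 7 9 2 8))^44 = (0 7 2)(4 9 8)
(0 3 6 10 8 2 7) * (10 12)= (0 3 6 12 10 8 2 7)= [3, 1, 7, 6, 4, 5, 12, 0, 2, 9, 8, 11, 10]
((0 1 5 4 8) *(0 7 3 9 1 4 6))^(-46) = ((0 4 8 7 3 9 1 5 6))^(-46) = (0 6 5 1 9 3 7 8 4)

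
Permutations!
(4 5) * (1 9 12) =(1 9 12)(4 5) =[0, 9, 2, 3, 5, 4, 6, 7, 8, 12, 10, 11, 1]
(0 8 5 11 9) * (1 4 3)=[8, 4, 2, 1, 3, 11, 6, 7, 5, 0, 10, 9]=(0 8 5 11 9)(1 4 3)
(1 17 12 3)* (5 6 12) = (1 17 5 6 12 3) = [0, 17, 2, 1, 4, 6, 12, 7, 8, 9, 10, 11, 3, 13, 14, 15, 16, 5]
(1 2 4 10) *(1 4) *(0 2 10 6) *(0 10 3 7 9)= (0 2 1 3 7 9)(4 6 10)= [2, 3, 1, 7, 6, 5, 10, 9, 8, 0, 4]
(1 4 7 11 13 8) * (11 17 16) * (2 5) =(1 4 7 17 16 11 13 8)(2 5) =[0, 4, 5, 3, 7, 2, 6, 17, 1, 9, 10, 13, 12, 8, 14, 15, 11, 16]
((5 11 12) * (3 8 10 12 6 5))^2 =((3 8 10 12)(5 11 6))^2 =(3 10)(5 6 11)(8 12)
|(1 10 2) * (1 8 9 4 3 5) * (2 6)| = |(1 10 6 2 8 9 4 3 5)| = 9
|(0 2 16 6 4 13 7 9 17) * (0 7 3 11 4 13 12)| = 9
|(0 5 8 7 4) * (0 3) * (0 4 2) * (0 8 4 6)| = 15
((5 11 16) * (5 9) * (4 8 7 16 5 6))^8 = ((4 8 7 16 9 6)(5 11))^8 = (4 7 9)(6 8 16)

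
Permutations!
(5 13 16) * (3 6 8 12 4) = (3 6 8 12 4)(5 13 16) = [0, 1, 2, 6, 3, 13, 8, 7, 12, 9, 10, 11, 4, 16, 14, 15, 5]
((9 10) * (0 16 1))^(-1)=(0 1 16)(9 10)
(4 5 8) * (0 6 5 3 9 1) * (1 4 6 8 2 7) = (0 8 6 5 2 7 1)(3 9 4) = [8, 0, 7, 9, 3, 2, 5, 1, 6, 4]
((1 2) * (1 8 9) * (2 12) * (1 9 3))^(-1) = (1 3 8 2 12)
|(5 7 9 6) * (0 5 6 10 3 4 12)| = |(0 5 7 9 10 3 4 12)| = 8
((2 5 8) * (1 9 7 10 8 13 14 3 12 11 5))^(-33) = (1 10)(2 7)(3 5)(8 9)(11 14)(12 13)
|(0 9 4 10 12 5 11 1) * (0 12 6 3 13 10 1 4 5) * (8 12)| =|(0 9 5 11 4 1 8 12)(3 13 10 6)| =8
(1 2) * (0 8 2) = (0 8 2 1) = [8, 0, 1, 3, 4, 5, 6, 7, 2]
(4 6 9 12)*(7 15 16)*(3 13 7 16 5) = [0, 1, 2, 13, 6, 3, 9, 15, 8, 12, 10, 11, 4, 7, 14, 5, 16] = (16)(3 13 7 15 5)(4 6 9 12)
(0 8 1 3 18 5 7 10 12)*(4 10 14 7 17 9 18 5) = (0 8 1 3 5 17 9 18 4 10 12)(7 14) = [8, 3, 2, 5, 10, 17, 6, 14, 1, 18, 12, 11, 0, 13, 7, 15, 16, 9, 4]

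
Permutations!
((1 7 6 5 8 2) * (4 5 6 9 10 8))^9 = ((1 7 9 10 8 2)(4 5))^9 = (1 10)(2 9)(4 5)(7 8)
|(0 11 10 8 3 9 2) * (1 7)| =|(0 11 10 8 3 9 2)(1 7)| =14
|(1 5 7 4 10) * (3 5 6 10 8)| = 15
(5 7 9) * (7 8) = (5 8 7 9) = [0, 1, 2, 3, 4, 8, 6, 9, 7, 5]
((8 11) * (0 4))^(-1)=(0 4)(8 11)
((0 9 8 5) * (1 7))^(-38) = ((0 9 8 5)(1 7))^(-38) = (0 8)(5 9)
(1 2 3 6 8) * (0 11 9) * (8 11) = (0 8 1 2 3 6 11 9) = [8, 2, 3, 6, 4, 5, 11, 7, 1, 0, 10, 9]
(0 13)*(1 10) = [13, 10, 2, 3, 4, 5, 6, 7, 8, 9, 1, 11, 12, 0] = (0 13)(1 10)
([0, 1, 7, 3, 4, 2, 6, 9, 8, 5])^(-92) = [0, 1, 2, 3, 4, 5, 6, 7, 8, 9]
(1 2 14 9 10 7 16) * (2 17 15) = (1 17 15 2 14 9 10 7 16) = [0, 17, 14, 3, 4, 5, 6, 16, 8, 10, 7, 11, 12, 13, 9, 2, 1, 15]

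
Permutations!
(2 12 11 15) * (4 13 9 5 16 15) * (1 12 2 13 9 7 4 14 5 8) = [0, 12, 2, 3, 9, 16, 6, 4, 1, 8, 10, 14, 11, 7, 5, 13, 15] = (1 12 11 14 5 16 15 13 7 4 9 8)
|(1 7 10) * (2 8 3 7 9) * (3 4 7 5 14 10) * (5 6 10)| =|(1 9 2 8 4 7 3 6 10)(5 14)| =18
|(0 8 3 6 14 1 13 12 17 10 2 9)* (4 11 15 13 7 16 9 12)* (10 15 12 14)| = 66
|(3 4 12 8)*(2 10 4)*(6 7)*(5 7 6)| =|(2 10 4 12 8 3)(5 7)| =6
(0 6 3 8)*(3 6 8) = (0 8) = [8, 1, 2, 3, 4, 5, 6, 7, 0]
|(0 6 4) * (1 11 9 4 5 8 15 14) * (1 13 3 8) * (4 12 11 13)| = 30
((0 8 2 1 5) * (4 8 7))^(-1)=((0 7 4 8 2 1 5))^(-1)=(0 5 1 2 8 4 7)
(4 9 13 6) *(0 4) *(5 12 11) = [4, 1, 2, 3, 9, 12, 0, 7, 8, 13, 10, 5, 11, 6] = (0 4 9 13 6)(5 12 11)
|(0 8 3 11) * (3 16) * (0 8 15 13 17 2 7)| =|(0 15 13 17 2 7)(3 11 8 16)| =12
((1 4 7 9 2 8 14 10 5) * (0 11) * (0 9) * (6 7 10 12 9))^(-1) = (0 7 6 11)(1 5 10 4)(2 9 12 14 8)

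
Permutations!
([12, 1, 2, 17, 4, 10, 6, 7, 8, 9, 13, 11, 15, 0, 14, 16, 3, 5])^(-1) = (0 13 10 5 17 3 16 15 12)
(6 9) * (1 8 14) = (1 8 14)(6 9) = [0, 8, 2, 3, 4, 5, 9, 7, 14, 6, 10, 11, 12, 13, 1]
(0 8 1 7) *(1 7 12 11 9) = (0 8 7)(1 12 11 9) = [8, 12, 2, 3, 4, 5, 6, 0, 7, 1, 10, 9, 11]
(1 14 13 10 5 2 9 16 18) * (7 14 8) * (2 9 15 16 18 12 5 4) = [0, 8, 15, 3, 2, 9, 6, 14, 7, 18, 4, 11, 5, 10, 13, 16, 12, 17, 1] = (1 8 7 14 13 10 4 2 15 16 12 5 9 18)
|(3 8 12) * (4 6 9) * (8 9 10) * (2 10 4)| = 6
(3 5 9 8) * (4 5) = [0, 1, 2, 4, 5, 9, 6, 7, 3, 8] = (3 4 5 9 8)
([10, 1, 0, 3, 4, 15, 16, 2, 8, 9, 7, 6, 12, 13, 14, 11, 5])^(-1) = (0 2 7 10)(5 16 6 11 15)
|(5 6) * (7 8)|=|(5 6)(7 8)|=2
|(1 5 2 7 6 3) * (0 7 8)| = 8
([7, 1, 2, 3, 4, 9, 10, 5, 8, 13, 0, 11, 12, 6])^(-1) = [10, 1, 2, 3, 4, 7, 13, 0, 8, 5, 6, 11, 12, 9]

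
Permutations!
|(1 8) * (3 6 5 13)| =|(1 8)(3 6 5 13)| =4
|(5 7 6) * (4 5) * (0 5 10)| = |(0 5 7 6 4 10)| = 6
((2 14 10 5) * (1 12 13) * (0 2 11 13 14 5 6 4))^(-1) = ((0 2 5 11 13 1 12 14 10 6 4))^(-1) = (0 4 6 10 14 12 1 13 11 5 2)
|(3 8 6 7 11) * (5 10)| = 10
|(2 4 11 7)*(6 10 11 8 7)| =12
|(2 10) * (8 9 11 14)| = |(2 10)(8 9 11 14)| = 4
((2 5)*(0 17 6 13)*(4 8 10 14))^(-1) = ((0 17 6 13)(2 5)(4 8 10 14))^(-1) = (0 13 6 17)(2 5)(4 14 10 8)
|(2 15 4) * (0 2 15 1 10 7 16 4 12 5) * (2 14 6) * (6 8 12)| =|(0 14 8 12 5)(1 10 7 16 4 15 6 2)| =40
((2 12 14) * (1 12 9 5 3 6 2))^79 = (1 12 14)(2 6 3 5 9)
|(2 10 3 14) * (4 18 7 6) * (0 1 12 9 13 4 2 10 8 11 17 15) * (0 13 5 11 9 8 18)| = 132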